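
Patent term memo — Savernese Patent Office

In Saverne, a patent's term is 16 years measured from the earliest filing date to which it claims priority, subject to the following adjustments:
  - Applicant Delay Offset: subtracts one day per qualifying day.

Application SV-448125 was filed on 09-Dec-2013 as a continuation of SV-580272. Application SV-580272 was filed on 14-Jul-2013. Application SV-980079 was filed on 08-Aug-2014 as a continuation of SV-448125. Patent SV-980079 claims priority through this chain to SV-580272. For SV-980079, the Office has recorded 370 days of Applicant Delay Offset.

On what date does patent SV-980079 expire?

2028-07-09

Earliest priority filing: 14 July 2013.
Base term: 14 July 2013 + 16 years → 14 July 2029.
Applicant Delay Offset: −370 days → 9 July 2028.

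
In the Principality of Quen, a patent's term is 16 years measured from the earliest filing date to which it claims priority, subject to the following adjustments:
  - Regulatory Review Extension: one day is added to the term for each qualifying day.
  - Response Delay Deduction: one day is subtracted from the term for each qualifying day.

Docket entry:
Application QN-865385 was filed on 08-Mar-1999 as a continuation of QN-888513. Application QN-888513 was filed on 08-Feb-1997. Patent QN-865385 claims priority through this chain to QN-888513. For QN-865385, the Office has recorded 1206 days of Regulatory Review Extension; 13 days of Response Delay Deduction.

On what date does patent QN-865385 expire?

Earliest priority filing: 8 February 1997.
Base term: 8 February 1997 + 16 years → 8 February 2013.
Regulatory Review Extension: +1206 days → 29 May 2016.
Response Delay Deduction: −13 days → 16 May 2016.

2016-05-16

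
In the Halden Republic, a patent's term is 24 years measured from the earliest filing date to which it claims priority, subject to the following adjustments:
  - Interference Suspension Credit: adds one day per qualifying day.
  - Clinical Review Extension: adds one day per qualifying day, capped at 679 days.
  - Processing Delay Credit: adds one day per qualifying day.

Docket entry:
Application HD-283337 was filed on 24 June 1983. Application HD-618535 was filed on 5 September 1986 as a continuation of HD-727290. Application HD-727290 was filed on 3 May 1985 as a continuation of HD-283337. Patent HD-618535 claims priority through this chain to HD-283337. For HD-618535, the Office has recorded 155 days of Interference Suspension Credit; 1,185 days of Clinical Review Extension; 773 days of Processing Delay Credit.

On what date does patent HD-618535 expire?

2011-11-17

Earliest priority filing: 24 June 1983.
Base term: 24 June 1983 + 24 years → 24 June 2007.
Interference Suspension Credit: +155 days → 26 November 2007.
Clinical Review Extension: 1185 days claimed exceeds the 679-day cap, so +679 days → 5 October 2009.
Processing Delay Credit: +773 days → 17 November 2011.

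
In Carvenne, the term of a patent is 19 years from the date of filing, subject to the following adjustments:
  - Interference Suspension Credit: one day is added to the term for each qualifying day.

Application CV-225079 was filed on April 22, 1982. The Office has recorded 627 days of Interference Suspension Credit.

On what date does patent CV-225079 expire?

2003-01-09

Base term: filing date + 19 years → 22 April 2001.
Interference Suspension Credit: +627 days → 9 January 2003.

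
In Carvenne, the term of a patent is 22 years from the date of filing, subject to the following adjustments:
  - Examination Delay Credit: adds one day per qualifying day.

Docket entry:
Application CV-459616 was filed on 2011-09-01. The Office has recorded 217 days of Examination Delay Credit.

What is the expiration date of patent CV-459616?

2034-04-06

Base term: filing date + 22 years → 1 September 2033.
Examination Delay Credit: +217 days → 6 April 2034.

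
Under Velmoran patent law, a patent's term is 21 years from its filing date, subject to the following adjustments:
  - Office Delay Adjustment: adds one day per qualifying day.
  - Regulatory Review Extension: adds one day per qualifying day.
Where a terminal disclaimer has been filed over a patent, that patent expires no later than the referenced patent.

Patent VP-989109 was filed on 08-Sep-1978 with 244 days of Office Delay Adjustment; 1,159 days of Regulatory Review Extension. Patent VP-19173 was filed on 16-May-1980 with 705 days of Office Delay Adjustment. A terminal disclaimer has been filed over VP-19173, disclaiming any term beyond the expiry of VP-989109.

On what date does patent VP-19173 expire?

April 21, 2003

Natural term of VP-19173:
  Base: filing + 21 years → 16 May 2001.
  Office Delay Adjustment: +705 days → 21 April 2003.
Expiry of referenced patent VP-989109:
  Base: filing + 21 years → 8 September 1999.
  Office Delay Adjustment: +244 days → 9 May 2000.
  Regulatory Review Extension: +1159 days → 12 July 2003.
Terminal disclaimer: VP-19173 expires on the earlier of 21 April 2003 and 12 July 2003.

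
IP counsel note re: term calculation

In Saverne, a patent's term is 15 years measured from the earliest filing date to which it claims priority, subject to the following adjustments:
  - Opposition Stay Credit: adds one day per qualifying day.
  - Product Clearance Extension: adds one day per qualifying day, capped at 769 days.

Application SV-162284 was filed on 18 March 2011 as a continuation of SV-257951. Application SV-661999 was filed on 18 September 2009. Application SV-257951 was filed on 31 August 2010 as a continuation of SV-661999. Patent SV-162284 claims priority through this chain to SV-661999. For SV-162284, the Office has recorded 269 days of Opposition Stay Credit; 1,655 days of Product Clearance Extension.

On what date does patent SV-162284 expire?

2027-07-23

Earliest priority filing: 18 September 2009.
Base term: 18 September 2009 + 15 years → 18 September 2024.
Opposition Stay Credit: +269 days → 14 June 2025.
Product Clearance Extension: 1655 days claimed exceeds the 769-day cap, so +769 days → 23 July 2027.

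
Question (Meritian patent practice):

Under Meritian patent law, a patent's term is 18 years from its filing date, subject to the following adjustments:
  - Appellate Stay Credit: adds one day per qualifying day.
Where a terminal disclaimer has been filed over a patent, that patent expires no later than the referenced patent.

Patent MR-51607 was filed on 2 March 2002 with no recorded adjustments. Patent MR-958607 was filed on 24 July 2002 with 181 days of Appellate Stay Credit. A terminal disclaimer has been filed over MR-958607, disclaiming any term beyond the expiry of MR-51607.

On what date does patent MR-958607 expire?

Natural term of MR-958607:
  Base: filing + 18 years → 24 July 2020.
  Appellate Stay Credit: +181 days → 21 January 2021.
Expiry of referenced patent MR-51607:
  Base: filing + 18 years → 2 March 2020.
Terminal disclaimer: MR-958607 expires on the earlier of 21 January 2021 and 2 March 2020.

2020-03-02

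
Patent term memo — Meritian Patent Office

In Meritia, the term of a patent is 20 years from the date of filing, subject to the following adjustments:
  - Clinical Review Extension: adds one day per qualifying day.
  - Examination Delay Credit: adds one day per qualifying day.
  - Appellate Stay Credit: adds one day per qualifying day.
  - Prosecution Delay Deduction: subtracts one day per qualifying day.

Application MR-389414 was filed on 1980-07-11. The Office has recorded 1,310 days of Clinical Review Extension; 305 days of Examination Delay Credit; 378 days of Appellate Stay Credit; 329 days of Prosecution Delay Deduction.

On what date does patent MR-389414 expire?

2005-01-30

Base term: filing date + 20 years → 11 July 2000.
Clinical Review Extension: +1310 days → 11 February 2004.
Examination Delay Credit: +305 days → 12 December 2004.
Appellate Stay Credit: +378 days → 25 December 2005.
Prosecution Delay Deduction: −329 days → 30 January 2005.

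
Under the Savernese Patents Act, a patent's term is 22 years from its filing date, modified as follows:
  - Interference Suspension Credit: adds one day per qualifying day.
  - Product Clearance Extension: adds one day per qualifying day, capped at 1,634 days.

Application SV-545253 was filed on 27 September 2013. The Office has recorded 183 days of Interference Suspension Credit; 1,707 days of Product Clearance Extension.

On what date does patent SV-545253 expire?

Base term: filing date + 22 years → 27 September 2035.
Interference Suspension Credit: +183 days → 28 March 2036.
Product Clearance Extension: 1707 days claimed exceeds the 1634-day cap, so +1634 days → 17 September 2040.

September 17, 2040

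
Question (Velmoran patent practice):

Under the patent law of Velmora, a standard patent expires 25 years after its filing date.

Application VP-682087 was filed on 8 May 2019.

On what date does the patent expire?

Filing date + 25 years → 8 May 2044.

2044-05-08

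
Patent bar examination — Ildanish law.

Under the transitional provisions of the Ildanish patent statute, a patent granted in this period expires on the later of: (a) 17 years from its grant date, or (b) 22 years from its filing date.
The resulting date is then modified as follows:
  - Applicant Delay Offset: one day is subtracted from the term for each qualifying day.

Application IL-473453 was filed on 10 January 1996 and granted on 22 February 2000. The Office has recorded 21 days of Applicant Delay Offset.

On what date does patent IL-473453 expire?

2017-12-20

(a) grant + 17 years → 22 February 2017.
(b) filing + 22 years → 10 January 2018.
Later of the two: 10 January 2018.
Applicant Delay Offset: −21 days → 20 December 2017.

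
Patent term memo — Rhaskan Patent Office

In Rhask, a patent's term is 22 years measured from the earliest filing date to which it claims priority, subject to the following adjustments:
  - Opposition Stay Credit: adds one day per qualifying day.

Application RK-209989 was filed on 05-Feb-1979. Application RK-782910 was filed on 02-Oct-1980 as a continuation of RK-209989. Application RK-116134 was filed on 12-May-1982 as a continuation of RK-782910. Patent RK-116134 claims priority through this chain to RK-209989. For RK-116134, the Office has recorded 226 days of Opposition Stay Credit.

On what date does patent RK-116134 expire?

Earliest priority filing: 5 February 1979.
Base term: 5 February 1979 + 22 years → 5 February 2001.
Opposition Stay Credit: +226 days → 19 September 2001.

September 19, 2001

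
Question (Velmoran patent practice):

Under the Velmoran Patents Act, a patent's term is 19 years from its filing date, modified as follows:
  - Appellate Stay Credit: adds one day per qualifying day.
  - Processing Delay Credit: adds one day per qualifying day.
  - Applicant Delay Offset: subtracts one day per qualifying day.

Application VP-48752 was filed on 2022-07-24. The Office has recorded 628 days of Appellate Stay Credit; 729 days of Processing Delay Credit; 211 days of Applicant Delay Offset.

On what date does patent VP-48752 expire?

September 12, 2044

Base term: filing date + 19 years → 24 July 2041.
Appellate Stay Credit: +628 days → 13 April 2043.
Processing Delay Credit: +729 days → 11 April 2045.
Applicant Delay Offset: −211 days → 12 September 2044.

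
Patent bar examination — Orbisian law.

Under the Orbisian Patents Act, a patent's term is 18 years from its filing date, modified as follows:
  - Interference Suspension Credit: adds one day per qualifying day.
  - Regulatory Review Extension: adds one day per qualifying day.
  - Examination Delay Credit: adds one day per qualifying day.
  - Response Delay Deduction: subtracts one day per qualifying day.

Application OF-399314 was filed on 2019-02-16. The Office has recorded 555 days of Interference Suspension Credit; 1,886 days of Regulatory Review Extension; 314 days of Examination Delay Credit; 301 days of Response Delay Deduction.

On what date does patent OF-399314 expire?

Base term: filing date + 18 years → 16 February 2037.
Interference Suspension Credit: +555 days → 25 August 2038.
Regulatory Review Extension: +1886 days → 24 October 2043.
Examination Delay Credit: +314 days → 2 September 2044.
Response Delay Deduction: −301 days → 6 November 2043.

November 6, 2043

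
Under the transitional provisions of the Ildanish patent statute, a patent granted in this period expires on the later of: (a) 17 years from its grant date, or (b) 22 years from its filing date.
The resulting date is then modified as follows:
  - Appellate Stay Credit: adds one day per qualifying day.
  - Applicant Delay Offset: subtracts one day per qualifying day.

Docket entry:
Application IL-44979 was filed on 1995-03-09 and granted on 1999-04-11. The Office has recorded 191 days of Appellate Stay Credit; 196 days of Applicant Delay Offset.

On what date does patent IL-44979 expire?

2017-03-04

(a) grant + 17 years → 11 April 2016.
(b) filing + 22 years → 9 March 2017.
Later of the two: 9 March 2017.
Appellate Stay Credit: +191 days → 16 September 2017.
Applicant Delay Offset: −196 days → 4 March 2017.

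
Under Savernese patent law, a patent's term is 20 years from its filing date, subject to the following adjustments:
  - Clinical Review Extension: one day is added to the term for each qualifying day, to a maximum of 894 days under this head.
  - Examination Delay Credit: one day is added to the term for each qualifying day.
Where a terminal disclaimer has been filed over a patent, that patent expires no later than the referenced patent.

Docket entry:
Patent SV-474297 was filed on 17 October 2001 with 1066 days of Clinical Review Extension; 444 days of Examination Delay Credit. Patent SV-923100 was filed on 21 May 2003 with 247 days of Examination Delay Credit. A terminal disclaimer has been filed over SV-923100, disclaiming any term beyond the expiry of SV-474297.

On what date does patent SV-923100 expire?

January 23, 2024

Natural term of SV-923100:
  Base: filing + 20 years → 21 May 2023.
  Examination Delay Credit: +247 days → 23 January 2024.
Expiry of referenced patent SV-474297:
  Base: filing + 20 years → 17 October 2021.
  Clinical Review Extension: 1066 days claimed exceeds the 894-day cap, so +894 days → 29 March 2024.
  Examination Delay Credit: +444 days → 16 June 2025.
Terminal disclaimer: SV-923100 expires on the earlier of 23 January 2024 and 16 June 2025.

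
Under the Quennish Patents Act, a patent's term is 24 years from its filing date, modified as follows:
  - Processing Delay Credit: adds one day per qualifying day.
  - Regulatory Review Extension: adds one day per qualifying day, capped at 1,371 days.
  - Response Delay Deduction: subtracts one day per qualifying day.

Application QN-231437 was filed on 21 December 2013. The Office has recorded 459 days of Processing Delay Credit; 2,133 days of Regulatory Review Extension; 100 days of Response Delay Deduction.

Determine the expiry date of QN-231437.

Base term: filing date + 24 years → 21 December 2037.
Processing Delay Credit: +459 days → 25 March 2039.
Regulatory Review Extension: 2133 days claimed exceeds the 1371-day cap, so +1371 days → 25 December 2042.
Response Delay Deduction: −100 days → 16 September 2042.

September 16, 2042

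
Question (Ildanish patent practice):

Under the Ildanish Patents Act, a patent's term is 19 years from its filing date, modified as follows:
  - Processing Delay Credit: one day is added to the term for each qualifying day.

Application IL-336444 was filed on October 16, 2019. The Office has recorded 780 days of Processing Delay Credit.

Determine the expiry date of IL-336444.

Base term: filing date + 19 years → 16 October 2038.
Processing Delay Credit: +780 days → 4 December 2040.

December 4, 2040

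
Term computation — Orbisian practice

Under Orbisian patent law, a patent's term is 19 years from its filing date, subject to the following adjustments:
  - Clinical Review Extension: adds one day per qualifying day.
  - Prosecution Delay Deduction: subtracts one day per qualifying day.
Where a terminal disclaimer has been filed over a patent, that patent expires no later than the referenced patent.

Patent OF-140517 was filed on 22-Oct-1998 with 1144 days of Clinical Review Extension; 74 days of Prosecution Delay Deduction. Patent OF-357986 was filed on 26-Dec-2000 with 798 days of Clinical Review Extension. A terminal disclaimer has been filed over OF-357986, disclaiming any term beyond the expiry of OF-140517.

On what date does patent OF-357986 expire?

Natural term of OF-357986:
  Base: filing + 19 years → 26 December 2019.
  Clinical Review Extension: +798 days → 3 March 2022.
Expiry of referenced patent OF-140517:
  Base: filing + 19 years → 22 October 2017.
  Clinical Review Extension: +1144 days → 9 December 2020.
  Prosecution Delay Deduction: −74 days → 26 September 2020.
Terminal disclaimer: OF-357986 expires on the earlier of 3 March 2022 and 26 September 2020.

September 26, 2020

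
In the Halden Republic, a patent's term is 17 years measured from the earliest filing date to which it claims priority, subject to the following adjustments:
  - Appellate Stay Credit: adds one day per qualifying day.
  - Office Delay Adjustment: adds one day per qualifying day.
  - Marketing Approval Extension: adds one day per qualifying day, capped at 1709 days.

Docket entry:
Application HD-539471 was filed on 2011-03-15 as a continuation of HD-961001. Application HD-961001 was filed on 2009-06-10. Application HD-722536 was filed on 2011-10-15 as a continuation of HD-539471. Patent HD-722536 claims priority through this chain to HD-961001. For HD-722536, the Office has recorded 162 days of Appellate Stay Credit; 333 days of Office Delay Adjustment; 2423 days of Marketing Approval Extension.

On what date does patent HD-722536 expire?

June 22, 2032

Earliest priority filing: 10 June 2009.
Base term: 10 June 2009 + 17 years → 10 June 2026.
Appellate Stay Credit: +162 days → 19 November 2026.
Office Delay Adjustment: +333 days → 18 October 2027.
Marketing Approval Extension: 2423 days claimed exceeds the 1709-day cap, so +1709 days → 22 June 2032.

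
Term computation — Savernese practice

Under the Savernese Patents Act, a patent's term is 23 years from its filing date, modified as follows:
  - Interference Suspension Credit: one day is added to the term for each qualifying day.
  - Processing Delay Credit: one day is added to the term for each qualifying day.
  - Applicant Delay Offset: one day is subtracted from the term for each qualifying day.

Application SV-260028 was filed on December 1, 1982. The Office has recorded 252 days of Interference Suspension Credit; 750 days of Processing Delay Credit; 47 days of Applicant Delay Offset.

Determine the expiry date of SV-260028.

2008-07-13

Base term: filing date + 23 years → 1 December 2005.
Interference Suspension Credit: +252 days → 10 August 2006.
Processing Delay Credit: +750 days → 29 August 2008.
Applicant Delay Offset: −47 days → 13 July 2008.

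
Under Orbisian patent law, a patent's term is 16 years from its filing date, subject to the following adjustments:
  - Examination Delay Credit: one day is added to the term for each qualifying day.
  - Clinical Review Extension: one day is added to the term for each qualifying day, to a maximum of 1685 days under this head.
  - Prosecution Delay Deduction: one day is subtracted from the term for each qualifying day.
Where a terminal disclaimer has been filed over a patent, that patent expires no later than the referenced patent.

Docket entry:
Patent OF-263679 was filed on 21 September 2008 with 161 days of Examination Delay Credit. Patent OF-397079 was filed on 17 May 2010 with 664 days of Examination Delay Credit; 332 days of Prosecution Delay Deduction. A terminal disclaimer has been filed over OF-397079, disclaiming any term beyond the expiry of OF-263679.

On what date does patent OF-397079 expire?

Natural term of OF-397079:
  Base: filing + 16 years → 17 May 2026.
  Examination Delay Credit: +664 days → 11 March 2028.
  Prosecution Delay Deduction: −332 days → 14 April 2027.
Expiry of referenced patent OF-263679:
  Base: filing + 16 years → 21 September 2024.
  Examination Delay Credit: +161 days → 1 March 2025.
Terminal disclaimer: OF-397079 expires on the earlier of 14 April 2027 and 1 March 2025.

2025-03-01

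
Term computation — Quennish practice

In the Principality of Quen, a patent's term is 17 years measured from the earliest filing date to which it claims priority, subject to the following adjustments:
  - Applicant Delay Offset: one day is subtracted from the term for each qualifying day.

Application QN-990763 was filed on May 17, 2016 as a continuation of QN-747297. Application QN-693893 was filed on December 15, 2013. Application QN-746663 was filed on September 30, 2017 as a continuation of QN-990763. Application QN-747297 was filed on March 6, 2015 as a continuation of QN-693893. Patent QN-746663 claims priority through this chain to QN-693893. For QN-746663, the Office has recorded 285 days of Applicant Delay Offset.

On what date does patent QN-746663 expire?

2030-03-05

Earliest priority filing: 15 December 2013.
Base term: 15 December 2013 + 17 years → 15 December 2030.
Applicant Delay Offset: −285 days → 5 March 2030.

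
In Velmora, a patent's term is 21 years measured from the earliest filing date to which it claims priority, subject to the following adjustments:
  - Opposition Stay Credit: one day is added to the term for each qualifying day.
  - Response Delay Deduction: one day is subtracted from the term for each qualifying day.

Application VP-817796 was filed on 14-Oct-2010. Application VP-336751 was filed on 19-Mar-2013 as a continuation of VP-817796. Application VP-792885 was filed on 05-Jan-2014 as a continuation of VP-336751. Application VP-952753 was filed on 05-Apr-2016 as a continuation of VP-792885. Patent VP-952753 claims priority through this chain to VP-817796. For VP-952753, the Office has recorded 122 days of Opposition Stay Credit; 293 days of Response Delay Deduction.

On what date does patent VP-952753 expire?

Earliest priority filing: 14 October 2010.
Base term: 14 October 2010 + 21 years → 14 October 2031.
Opposition Stay Credit: +122 days → 13 February 2032.
Response Delay Deduction: −293 days → 26 April 2031.

2031-04-26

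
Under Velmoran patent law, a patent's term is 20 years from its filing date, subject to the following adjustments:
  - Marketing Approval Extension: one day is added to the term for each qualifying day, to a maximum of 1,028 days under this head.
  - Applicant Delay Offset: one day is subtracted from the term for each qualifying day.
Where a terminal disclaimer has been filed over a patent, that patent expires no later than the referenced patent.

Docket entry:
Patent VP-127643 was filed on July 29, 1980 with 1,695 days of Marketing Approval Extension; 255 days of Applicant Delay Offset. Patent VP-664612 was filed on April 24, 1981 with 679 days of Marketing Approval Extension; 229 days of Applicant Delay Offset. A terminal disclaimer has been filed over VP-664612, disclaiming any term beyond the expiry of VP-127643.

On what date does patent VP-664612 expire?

2002-07-18

Natural term of VP-664612:
  Base: filing + 20 years → 24 April 2001.
  Marketing Approval Extension: 679 days (within the 1028-day cap) → +679 days → 4 March 2003.
  Applicant Delay Offset: −229 days → 18 July 2002.
Expiry of referenced patent VP-127643:
  Base: filing + 20 years → 29 July 2000.
  Marketing Approval Extension: 1695 days claimed exceeds the 1028-day cap, so +1028 days → 23 May 2003.
  Applicant Delay Offset: −255 days → 10 September 2002.
Terminal disclaimer: VP-664612 expires on the earlier of 18 July 2002 and 10 September 2002.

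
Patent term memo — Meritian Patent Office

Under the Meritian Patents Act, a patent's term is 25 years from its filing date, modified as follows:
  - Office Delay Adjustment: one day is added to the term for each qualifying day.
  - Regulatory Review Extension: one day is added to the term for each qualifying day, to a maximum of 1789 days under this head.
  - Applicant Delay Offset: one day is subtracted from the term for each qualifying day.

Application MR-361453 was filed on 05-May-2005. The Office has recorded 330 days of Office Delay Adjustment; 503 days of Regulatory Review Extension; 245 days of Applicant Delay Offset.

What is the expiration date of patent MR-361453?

Base term: filing date + 25 years → 5 May 2030.
Office Delay Adjustment: +330 days → 31 March 2031.
Regulatory Review Extension: 503 days (within the 1789-day cap) → +503 days → 15 August 2032.
Applicant Delay Offset: −245 days → 14 December 2031.

December 14, 2031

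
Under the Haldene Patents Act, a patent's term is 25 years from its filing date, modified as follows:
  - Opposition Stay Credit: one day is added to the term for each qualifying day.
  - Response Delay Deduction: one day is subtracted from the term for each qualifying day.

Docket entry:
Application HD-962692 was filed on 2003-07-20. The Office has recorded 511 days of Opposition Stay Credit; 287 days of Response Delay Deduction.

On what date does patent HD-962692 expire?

March 1, 2029

Base term: filing date + 25 years → 20 July 2028.
Opposition Stay Credit: +511 days → 13 December 2029.
Response Delay Deduction: −287 days → 1 March 2029.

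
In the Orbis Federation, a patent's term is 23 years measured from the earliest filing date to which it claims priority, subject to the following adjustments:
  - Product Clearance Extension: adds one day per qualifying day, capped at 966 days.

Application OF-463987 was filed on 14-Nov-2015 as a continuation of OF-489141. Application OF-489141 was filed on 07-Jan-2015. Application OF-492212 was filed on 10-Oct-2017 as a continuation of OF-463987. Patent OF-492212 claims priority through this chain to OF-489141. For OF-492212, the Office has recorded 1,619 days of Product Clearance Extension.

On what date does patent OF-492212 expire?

2040-08-30

Earliest priority filing: 7 January 2015.
Base term: 7 January 2015 + 23 years → 7 January 2038.
Product Clearance Extension: 1619 days claimed exceeds the 966-day cap, so +966 days → 30 August 2040.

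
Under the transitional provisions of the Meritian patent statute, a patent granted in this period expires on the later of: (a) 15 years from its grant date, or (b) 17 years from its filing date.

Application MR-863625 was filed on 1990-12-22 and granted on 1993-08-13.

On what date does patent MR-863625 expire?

(a) grant + 15 years → 13 August 2008.
(b) filing + 17 years → 22 December 2007.
Later of the two: 13 August 2008.

2008-08-13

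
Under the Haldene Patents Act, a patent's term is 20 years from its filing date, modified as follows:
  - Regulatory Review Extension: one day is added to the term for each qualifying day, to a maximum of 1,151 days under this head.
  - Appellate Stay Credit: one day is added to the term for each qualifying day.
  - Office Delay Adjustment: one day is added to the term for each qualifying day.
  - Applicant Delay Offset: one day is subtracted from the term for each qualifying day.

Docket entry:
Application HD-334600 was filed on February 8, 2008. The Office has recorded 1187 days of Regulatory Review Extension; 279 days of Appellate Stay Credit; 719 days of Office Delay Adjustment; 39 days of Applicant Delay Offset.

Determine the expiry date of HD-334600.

2033-11-18

Base term: filing date + 20 years → 8 February 2028.
Regulatory Review Extension: 1187 days claimed exceeds the 1151-day cap, so +1151 days → 4 April 2031.
Appellate Stay Credit: +279 days → 8 January 2032.
Office Delay Adjustment: +719 days → 27 December 2033.
Applicant Delay Offset: −39 days → 18 November 2033.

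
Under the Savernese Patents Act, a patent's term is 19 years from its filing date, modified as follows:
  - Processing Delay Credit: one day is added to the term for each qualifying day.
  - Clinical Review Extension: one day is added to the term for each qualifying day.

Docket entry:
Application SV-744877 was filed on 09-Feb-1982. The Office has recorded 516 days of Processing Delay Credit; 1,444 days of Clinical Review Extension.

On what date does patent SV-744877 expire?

Base term: filing date + 19 years → 9 February 2001.
Processing Delay Credit: +516 days → 10 July 2002.
Clinical Review Extension: +1444 days → 23 June 2006.

2006-06-23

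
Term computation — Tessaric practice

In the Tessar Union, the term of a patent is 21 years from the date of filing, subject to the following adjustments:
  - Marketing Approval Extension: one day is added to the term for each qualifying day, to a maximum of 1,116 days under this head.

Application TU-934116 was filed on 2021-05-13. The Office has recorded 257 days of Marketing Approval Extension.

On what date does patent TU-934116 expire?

January 25, 2043

Base term: filing date + 21 years → 13 May 2042.
Marketing Approval Extension: 257 days (within the 1116-day cap) → +257 days → 25 January 2043.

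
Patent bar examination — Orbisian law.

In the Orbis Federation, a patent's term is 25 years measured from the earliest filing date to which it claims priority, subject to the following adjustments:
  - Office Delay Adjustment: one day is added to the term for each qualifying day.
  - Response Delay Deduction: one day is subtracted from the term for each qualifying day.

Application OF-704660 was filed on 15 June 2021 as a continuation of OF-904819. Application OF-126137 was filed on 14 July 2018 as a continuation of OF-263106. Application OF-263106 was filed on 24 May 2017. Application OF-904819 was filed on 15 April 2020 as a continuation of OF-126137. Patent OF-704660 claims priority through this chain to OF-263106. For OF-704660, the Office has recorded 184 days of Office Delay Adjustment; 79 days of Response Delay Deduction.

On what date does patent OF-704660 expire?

2042-09-06

Earliest priority filing: 24 May 2017.
Base term: 24 May 2017 + 25 years → 24 May 2042.
Office Delay Adjustment: +184 days → 24 November 2042.
Response Delay Deduction: −79 days → 6 September 2042.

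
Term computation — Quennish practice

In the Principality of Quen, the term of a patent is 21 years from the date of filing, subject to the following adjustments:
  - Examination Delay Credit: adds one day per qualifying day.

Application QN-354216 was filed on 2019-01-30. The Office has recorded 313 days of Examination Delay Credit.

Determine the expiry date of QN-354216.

December 8, 2040

Base term: filing date + 21 years → 30 January 2040.
Examination Delay Credit: +313 days → 8 December 2040.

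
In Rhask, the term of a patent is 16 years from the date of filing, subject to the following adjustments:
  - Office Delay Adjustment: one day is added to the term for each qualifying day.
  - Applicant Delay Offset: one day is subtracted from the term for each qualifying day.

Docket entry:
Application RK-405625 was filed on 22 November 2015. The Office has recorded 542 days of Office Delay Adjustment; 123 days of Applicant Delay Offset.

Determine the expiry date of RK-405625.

2033-01-14

Base term: filing date + 16 years → 22 November 2031.
Office Delay Adjustment: +542 days → 17 May 2033.
Applicant Delay Offset: −123 days → 14 January 2033.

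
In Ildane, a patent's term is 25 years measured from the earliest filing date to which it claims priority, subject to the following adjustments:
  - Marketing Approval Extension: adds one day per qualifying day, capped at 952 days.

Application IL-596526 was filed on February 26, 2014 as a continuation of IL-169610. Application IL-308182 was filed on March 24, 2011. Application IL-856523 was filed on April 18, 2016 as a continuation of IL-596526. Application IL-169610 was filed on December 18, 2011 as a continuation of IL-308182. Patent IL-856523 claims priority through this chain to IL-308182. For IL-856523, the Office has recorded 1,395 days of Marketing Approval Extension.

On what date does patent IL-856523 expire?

November 1, 2038

Earliest priority filing: 24 March 2011.
Base term: 24 March 2011 + 25 years → 24 March 2036.
Marketing Approval Extension: 1395 days claimed exceeds the 952-day cap, so +952 days → 1 November 2038.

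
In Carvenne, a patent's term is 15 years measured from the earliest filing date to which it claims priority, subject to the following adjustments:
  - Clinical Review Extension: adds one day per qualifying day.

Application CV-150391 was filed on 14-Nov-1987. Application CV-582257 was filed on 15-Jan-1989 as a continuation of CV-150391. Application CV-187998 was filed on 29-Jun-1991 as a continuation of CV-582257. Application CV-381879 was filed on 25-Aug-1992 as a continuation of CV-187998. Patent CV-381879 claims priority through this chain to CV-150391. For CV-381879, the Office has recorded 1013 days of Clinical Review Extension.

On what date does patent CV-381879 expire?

Earliest priority filing: 14 November 1987.
Base term: 14 November 1987 + 15 years → 14 November 2002.
Clinical Review Extension: +1013 days → 23 August 2005.

2005-08-23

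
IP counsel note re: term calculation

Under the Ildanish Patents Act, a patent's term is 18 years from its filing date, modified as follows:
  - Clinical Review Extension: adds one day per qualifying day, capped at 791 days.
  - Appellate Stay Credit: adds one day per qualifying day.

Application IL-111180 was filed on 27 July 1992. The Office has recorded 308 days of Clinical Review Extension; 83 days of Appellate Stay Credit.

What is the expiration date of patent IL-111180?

Base term: filing date + 18 years → 27 July 2010.
Clinical Review Extension: 308 days (within the 791-day cap) → +308 days → 31 May 2011.
Appellate Stay Credit: +83 days → 22 August 2011.

2011-08-22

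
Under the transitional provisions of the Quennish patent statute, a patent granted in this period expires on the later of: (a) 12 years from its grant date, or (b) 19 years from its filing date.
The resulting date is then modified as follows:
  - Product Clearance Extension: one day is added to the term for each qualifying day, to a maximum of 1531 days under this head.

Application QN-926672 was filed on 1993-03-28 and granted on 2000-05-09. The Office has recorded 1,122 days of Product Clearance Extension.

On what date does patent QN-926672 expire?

2015-06-05

(a) grant + 12 years → 9 May 2012.
(b) filing + 19 years → 28 March 2012.
Later of the two: 9 May 2012.
Product Clearance Extension: 1122 days (within the 1531-day cap) → +1122 days → 5 June 2015.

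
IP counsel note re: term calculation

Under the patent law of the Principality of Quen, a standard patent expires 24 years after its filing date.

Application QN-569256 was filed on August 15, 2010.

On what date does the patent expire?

Filing date + 24 years → 15 August 2034.

2034-08-15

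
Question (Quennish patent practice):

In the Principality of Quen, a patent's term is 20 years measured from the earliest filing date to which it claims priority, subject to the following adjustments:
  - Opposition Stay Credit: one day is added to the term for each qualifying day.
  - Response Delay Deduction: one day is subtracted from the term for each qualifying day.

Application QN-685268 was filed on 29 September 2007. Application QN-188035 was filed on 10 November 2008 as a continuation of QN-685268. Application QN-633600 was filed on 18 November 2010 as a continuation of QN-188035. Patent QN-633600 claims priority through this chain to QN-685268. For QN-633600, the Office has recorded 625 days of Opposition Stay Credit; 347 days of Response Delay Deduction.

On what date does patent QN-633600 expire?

Earliest priority filing: 29 September 2007.
Base term: 29 September 2007 + 20 years → 29 September 2027.
Opposition Stay Credit: +625 days → 15 June 2029.
Response Delay Deduction: −347 days → 3 July 2028.

July 3, 2028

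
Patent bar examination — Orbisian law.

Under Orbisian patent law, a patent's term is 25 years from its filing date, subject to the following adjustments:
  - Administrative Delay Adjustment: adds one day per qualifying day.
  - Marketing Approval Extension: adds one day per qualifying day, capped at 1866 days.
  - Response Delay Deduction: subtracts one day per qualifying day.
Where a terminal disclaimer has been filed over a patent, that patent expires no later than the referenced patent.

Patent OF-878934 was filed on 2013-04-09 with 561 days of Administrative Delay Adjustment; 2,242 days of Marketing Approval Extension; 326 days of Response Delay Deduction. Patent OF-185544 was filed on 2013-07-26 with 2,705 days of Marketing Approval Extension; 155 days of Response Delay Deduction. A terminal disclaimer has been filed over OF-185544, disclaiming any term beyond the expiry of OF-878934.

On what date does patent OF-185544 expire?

April 2, 2043

Natural term of OF-185544:
  Base: filing + 25 years → 26 July 2038.
  Marketing Approval Extension: 2705 days claimed exceeds the 1866-day cap, so +1866 days → 4 September 2043.
  Response Delay Deduction: −155 days → 2 April 2043.
Expiry of referenced patent OF-878934:
  Base: filing + 25 years → 9 April 2038.
  Administrative Delay Adjustment: +561 days → 22 October 2039.
  Marketing Approval Extension: 2242 days claimed exceeds the 1866-day cap, so +1866 days → 30 November 2044.
  Response Delay Deduction: −326 days → 9 January 2044.
Terminal disclaimer: OF-185544 expires on the earlier of 2 April 2043 and 9 January 2044.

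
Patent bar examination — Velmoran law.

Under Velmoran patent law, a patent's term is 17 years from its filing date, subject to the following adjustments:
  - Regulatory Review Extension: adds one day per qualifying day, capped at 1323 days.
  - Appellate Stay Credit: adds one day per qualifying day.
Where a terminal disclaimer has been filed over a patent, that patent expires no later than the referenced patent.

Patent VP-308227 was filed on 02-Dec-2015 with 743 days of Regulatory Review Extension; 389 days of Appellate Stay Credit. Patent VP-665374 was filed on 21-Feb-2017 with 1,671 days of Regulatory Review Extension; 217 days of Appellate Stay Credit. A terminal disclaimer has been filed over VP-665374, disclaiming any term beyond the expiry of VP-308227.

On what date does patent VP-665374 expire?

Natural term of VP-665374:
  Base: filing + 17 years → 21 February 2034.
  Regulatory Review Extension: 1671 days claimed exceeds the 1323-day cap, so +1323 days → 6 October 2037.
  Appellate Stay Credit: +217 days → 11 May 2038.
Expiry of referenced patent VP-308227:
  Base: filing + 17 years → 2 December 2032.
  Regulatory Review Extension: 743 days (within the 1323-day cap) → +743 days → 15 December 2034.
  Appellate Stay Credit: +389 days → 8 January 2036.
Terminal disclaimer: VP-665374 expires on the earlier of 11 May 2038 and 8 January 2036.

January 8, 2036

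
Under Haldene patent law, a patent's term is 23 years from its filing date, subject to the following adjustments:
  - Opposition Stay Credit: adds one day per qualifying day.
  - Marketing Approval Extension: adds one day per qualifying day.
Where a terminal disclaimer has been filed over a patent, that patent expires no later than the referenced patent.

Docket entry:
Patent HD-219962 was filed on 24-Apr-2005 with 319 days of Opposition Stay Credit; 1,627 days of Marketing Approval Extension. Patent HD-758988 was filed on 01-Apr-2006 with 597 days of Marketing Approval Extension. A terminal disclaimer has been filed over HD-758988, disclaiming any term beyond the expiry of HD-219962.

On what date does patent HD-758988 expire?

November 19, 2030

Natural term of HD-758988:
  Base: filing + 23 years → 1 April 2029.
  Marketing Approval Extension: +597 days → 19 November 2030.
Expiry of referenced patent HD-219962:
  Base: filing + 23 years → 24 April 2028.
  Opposition Stay Credit: +319 days → 9 March 2029.
  Marketing Approval Extension: +1627 days → 22 August 2033.
Terminal disclaimer: HD-758988 expires on the earlier of 19 November 2030 and 22 August 2033.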